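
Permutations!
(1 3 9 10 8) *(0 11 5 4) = (0 11 5 4)(1 3 9 10 8) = [11, 3, 2, 9, 0, 4, 6, 7, 1, 10, 8, 5]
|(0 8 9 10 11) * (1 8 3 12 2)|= |(0 3 12 2 1 8 9 10 11)|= 9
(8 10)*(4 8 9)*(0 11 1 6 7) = (0 11 1 6 7)(4 8 10 9) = [11, 6, 2, 3, 8, 5, 7, 0, 10, 4, 9, 1]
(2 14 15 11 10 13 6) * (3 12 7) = (2 14 15 11 10 13 6)(3 12 7) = [0, 1, 14, 12, 4, 5, 2, 3, 8, 9, 13, 10, 7, 6, 15, 11]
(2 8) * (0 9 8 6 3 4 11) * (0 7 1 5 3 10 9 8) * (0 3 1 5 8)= (1 8 2 6 10 9 3 4 11 7 5)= [0, 8, 6, 4, 11, 1, 10, 5, 2, 3, 9, 7]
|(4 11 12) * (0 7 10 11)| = 6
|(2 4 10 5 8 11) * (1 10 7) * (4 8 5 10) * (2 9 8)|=|(1 4 7)(8 11 9)|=3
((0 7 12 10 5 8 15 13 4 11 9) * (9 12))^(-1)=((0 7 9)(4 11 12 10 5 8 15 13))^(-1)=(0 9 7)(4 13 15 8 5 10 12 11)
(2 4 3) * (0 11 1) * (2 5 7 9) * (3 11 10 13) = (0 10 13 3 5 7 9 2 4 11 1) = [10, 0, 4, 5, 11, 7, 6, 9, 8, 2, 13, 1, 12, 3]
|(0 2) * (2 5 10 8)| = |(0 5 10 8 2)| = 5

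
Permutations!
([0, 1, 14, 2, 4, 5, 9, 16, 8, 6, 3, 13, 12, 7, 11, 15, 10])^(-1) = [0, 1, 3, 10, 4, 5, 9, 13, 8, 6, 16, 14, 12, 11, 2, 15, 7]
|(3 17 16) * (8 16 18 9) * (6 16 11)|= 8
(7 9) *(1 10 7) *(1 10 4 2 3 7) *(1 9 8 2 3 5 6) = (1 4 3 7 8 2 5 6)(9 10) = [0, 4, 5, 7, 3, 6, 1, 8, 2, 10, 9]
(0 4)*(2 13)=(0 4)(2 13)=[4, 1, 13, 3, 0, 5, 6, 7, 8, 9, 10, 11, 12, 2]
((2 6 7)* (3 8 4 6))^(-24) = ((2 3 8 4 6 7))^(-24) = (8)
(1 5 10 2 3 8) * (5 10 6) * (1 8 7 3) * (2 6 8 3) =(1 10 6 5 8 3 7 2) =[0, 10, 1, 7, 4, 8, 5, 2, 3, 9, 6]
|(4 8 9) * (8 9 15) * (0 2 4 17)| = |(0 2 4 9 17)(8 15)| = 10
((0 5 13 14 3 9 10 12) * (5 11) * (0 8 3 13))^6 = (14)(3 9 10 12 8)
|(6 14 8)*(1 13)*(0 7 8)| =|(0 7 8 6 14)(1 13)| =10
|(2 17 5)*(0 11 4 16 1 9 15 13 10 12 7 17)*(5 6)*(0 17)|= |(0 11 4 16 1 9 15 13 10 12 7)(2 17 6 5)|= 44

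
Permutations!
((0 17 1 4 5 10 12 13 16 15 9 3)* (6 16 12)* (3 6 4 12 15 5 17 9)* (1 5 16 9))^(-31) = (0 3 15 13 12 1)(4 17 5 10)(6 9)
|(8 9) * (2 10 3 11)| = |(2 10 3 11)(8 9)| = 4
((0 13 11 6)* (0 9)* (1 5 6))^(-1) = (0 9 6 5 1 11 13)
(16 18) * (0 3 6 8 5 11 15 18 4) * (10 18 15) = (0 3 6 8 5 11 10 18 16 4) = [3, 1, 2, 6, 0, 11, 8, 7, 5, 9, 18, 10, 12, 13, 14, 15, 4, 17, 16]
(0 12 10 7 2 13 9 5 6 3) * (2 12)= [2, 1, 13, 0, 4, 6, 3, 12, 8, 5, 7, 11, 10, 9]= (0 2 13 9 5 6 3)(7 12 10)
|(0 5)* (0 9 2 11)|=|(0 5 9 2 11)|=5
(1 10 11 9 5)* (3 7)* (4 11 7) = (1 10 7 3 4 11 9 5) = [0, 10, 2, 4, 11, 1, 6, 3, 8, 5, 7, 9]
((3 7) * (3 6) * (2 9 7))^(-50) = (9)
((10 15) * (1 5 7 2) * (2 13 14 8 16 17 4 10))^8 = (1 4 14)(2 17 13)(5 10 8)(7 15 16)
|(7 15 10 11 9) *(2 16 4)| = 15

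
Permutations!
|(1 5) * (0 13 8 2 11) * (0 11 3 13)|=4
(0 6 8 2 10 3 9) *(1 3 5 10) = (0 6 8 2 1 3 9)(5 10) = [6, 3, 1, 9, 4, 10, 8, 7, 2, 0, 5]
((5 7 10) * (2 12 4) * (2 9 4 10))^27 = (2 10 7 12 5)(4 9)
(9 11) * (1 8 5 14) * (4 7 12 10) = (1 8 5 14)(4 7 12 10)(9 11) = [0, 8, 2, 3, 7, 14, 6, 12, 5, 11, 4, 9, 10, 13, 1]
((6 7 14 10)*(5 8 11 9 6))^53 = (5 7 11 10 6 8 14 9)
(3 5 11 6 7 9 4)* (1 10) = [0, 10, 2, 5, 3, 11, 7, 9, 8, 4, 1, 6] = (1 10)(3 5 11 6 7 9 4)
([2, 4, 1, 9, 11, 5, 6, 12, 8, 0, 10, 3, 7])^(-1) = (0 9 3 11 4 1 2)(7 12)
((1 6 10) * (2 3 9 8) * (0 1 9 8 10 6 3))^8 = (10)(0 8 1 2 3)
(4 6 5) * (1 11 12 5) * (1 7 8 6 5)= (1 11 12)(4 5)(6 7 8)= [0, 11, 2, 3, 5, 4, 7, 8, 6, 9, 10, 12, 1]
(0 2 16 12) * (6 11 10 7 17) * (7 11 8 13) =(0 2 16 12)(6 8 13 7 17)(10 11) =[2, 1, 16, 3, 4, 5, 8, 17, 13, 9, 11, 10, 0, 7, 14, 15, 12, 6]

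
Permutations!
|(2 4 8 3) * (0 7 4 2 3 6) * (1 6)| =|(0 7 4 8 1 6)| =6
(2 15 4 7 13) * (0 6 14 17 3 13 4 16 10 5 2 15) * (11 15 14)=[6, 1, 0, 13, 7, 2, 11, 4, 8, 9, 5, 15, 12, 14, 17, 16, 10, 3]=(0 6 11 15 16 10 5 2)(3 13 14 17)(4 7)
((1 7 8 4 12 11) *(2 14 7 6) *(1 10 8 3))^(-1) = (1 3 7 14 2 6)(4 8 10 11 12)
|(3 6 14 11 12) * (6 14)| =|(3 14 11 12)| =4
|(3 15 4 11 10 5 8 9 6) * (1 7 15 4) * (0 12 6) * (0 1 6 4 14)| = 14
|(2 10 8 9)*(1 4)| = 4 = |(1 4)(2 10 8 9)|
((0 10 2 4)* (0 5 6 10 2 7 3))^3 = (0 5 7 2 6 3 4 10)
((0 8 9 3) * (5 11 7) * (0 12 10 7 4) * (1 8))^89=(0 1 8 9 3 12 10 7 5 11 4)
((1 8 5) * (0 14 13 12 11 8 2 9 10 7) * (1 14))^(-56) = (0 10 2)(1 7 9)(5 11 13)(8 12 14)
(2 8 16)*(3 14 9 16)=(2 8 3 14 9 16)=[0, 1, 8, 14, 4, 5, 6, 7, 3, 16, 10, 11, 12, 13, 9, 15, 2]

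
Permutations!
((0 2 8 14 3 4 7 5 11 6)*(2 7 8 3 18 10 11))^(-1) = (0 6 11 10 18 14 8 4 3 2 5 7)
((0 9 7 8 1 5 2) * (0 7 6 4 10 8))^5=(0 8)(1 9)(2 4)(5 6)(7 10)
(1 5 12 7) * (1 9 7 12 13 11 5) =(5 13 11)(7 9) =[0, 1, 2, 3, 4, 13, 6, 9, 8, 7, 10, 5, 12, 11]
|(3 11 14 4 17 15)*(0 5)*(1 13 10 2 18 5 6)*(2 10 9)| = 24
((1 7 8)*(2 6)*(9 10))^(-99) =(2 6)(9 10)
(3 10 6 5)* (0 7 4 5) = (0 7 4 5 3 10 6) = [7, 1, 2, 10, 5, 3, 0, 4, 8, 9, 6]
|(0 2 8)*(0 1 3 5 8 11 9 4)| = |(0 2 11 9 4)(1 3 5 8)| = 20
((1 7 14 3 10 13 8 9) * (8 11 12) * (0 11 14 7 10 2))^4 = (0 9 14 11 1 3 12 10 2 8 13)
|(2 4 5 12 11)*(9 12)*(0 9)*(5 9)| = 10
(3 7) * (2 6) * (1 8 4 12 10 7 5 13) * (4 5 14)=(1 8 5 13)(2 6)(3 14 4 12 10 7)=[0, 8, 6, 14, 12, 13, 2, 3, 5, 9, 7, 11, 10, 1, 4]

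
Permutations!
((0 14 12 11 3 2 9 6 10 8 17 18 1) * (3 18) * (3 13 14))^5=((0 3 2 9 6 10 8 17 13 14 12 11 18 1))^5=(0 10 12 3 8 11 2 17 18 9 13 1 6 14)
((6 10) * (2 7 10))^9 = (2 7 10 6)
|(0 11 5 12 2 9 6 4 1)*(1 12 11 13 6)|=|(0 13 6 4 12 2 9 1)(5 11)|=8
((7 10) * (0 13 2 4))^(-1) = (0 4 2 13)(7 10)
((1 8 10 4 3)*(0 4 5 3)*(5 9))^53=(0 4)(1 3 5 9 10 8)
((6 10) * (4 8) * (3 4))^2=(10)(3 8 4)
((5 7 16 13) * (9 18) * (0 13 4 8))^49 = ((0 13 5 7 16 4 8)(9 18))^49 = (9 18)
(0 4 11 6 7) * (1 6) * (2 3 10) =(0 4 11 1 6 7)(2 3 10) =[4, 6, 3, 10, 11, 5, 7, 0, 8, 9, 2, 1]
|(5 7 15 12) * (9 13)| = 4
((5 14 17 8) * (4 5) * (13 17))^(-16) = ((4 5 14 13 17 8))^(-16) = (4 14 17)(5 13 8)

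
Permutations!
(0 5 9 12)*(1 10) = [5, 10, 2, 3, 4, 9, 6, 7, 8, 12, 1, 11, 0] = (0 5 9 12)(1 10)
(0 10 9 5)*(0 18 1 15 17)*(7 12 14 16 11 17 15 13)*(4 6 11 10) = (0 4 6 11 17)(1 13 7 12 14 16 10 9 5 18) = [4, 13, 2, 3, 6, 18, 11, 12, 8, 5, 9, 17, 14, 7, 16, 15, 10, 0, 1]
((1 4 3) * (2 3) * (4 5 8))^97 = ((1 5 8 4 2 3))^97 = (1 5 8 4 2 3)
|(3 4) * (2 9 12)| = |(2 9 12)(3 4)| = 6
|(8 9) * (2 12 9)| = 4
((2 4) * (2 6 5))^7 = (2 5 6 4)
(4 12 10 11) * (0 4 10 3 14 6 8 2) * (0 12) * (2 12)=[4, 1, 2, 14, 0, 5, 8, 7, 12, 9, 11, 10, 3, 13, 6]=(0 4)(3 14 6 8 12)(10 11)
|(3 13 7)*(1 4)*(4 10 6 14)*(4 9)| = |(1 10 6 14 9 4)(3 13 7)| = 6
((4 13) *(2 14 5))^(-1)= ((2 14 5)(4 13))^(-1)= (2 5 14)(4 13)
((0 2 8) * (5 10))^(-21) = ((0 2 8)(5 10))^(-21) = (5 10)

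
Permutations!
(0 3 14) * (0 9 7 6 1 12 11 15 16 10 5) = (0 3 14 9 7 6 1 12 11 15 16 10 5) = [3, 12, 2, 14, 4, 0, 1, 6, 8, 7, 5, 15, 11, 13, 9, 16, 10]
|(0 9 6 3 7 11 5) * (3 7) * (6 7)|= |(0 9 7 11 5)|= 5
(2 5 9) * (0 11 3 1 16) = (0 11 3 1 16)(2 5 9) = [11, 16, 5, 1, 4, 9, 6, 7, 8, 2, 10, 3, 12, 13, 14, 15, 0]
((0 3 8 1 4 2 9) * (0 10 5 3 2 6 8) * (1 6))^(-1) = (0 3 5 10 9 2)(1 4)(6 8)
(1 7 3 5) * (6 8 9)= [0, 7, 2, 5, 4, 1, 8, 3, 9, 6]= (1 7 3 5)(6 8 9)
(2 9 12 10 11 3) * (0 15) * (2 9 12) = (0 15)(2 12 10 11 3 9) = [15, 1, 12, 9, 4, 5, 6, 7, 8, 2, 11, 3, 10, 13, 14, 0]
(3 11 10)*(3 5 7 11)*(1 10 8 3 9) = (1 10 5 7 11 8 3 9) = [0, 10, 2, 9, 4, 7, 6, 11, 3, 1, 5, 8]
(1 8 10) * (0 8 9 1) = (0 8 10)(1 9) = [8, 9, 2, 3, 4, 5, 6, 7, 10, 1, 0]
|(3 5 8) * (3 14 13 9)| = 6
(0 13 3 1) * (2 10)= [13, 0, 10, 1, 4, 5, 6, 7, 8, 9, 2, 11, 12, 3]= (0 13 3 1)(2 10)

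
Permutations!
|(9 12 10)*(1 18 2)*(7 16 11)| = 3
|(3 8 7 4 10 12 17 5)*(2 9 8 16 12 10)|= |(2 9 8 7 4)(3 16 12 17 5)|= 5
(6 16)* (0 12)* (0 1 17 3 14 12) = (1 17 3 14 12)(6 16) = [0, 17, 2, 14, 4, 5, 16, 7, 8, 9, 10, 11, 1, 13, 12, 15, 6, 3]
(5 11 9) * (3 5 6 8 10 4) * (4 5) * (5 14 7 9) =(3 4)(5 11)(6 8 10 14 7 9) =[0, 1, 2, 4, 3, 11, 8, 9, 10, 6, 14, 5, 12, 13, 7]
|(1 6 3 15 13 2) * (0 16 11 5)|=12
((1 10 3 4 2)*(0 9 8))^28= ((0 9 8)(1 10 3 4 2))^28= (0 9 8)(1 4 10 2 3)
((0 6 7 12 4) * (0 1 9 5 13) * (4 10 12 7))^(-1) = (0 13 5 9 1 4 6)(10 12)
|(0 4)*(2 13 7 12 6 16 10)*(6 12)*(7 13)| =10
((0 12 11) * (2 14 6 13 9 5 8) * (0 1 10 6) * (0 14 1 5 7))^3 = (14)(0 5 1 13)(2 6 7 11)(8 10 9 12)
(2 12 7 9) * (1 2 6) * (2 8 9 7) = (1 8 9 6)(2 12) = [0, 8, 12, 3, 4, 5, 1, 7, 9, 6, 10, 11, 2]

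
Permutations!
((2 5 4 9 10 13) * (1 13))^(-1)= ((1 13 2 5 4 9 10))^(-1)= (1 10 9 4 5 2 13)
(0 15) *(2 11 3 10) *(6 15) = (0 6 15)(2 11 3 10) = [6, 1, 11, 10, 4, 5, 15, 7, 8, 9, 2, 3, 12, 13, 14, 0]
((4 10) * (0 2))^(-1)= ((0 2)(4 10))^(-1)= (0 2)(4 10)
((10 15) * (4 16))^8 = ((4 16)(10 15))^8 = (16)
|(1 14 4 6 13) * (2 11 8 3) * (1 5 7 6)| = 12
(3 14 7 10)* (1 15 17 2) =(1 15 17 2)(3 14 7 10) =[0, 15, 1, 14, 4, 5, 6, 10, 8, 9, 3, 11, 12, 13, 7, 17, 16, 2]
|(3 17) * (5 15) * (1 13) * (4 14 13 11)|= 10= |(1 11 4 14 13)(3 17)(5 15)|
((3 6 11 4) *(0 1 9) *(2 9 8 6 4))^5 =((0 1 8 6 11 2 9)(3 4))^5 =(0 2 6 1 9 11 8)(3 4)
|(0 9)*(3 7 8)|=|(0 9)(3 7 8)|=6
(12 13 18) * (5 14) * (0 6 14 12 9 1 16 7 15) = (0 6 14 5 12 13 18 9 1 16 7 15) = [6, 16, 2, 3, 4, 12, 14, 15, 8, 1, 10, 11, 13, 18, 5, 0, 7, 17, 9]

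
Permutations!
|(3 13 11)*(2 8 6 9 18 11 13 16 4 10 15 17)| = |(2 8 6 9 18 11 3 16 4 10 15 17)| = 12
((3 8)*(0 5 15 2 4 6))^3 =(0 2)(3 8)(4 5)(6 15)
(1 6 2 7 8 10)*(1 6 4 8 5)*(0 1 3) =(0 1 4 8 10 6 2 7 5 3) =[1, 4, 7, 0, 8, 3, 2, 5, 10, 9, 6]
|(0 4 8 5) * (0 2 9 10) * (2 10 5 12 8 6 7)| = |(0 4 6 7 2 9 5 10)(8 12)| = 8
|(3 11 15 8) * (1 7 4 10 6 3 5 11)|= 12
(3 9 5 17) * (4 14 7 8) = (3 9 5 17)(4 14 7 8) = [0, 1, 2, 9, 14, 17, 6, 8, 4, 5, 10, 11, 12, 13, 7, 15, 16, 3]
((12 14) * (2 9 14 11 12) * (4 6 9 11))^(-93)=(2 9 4 11 14 6 12)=((2 11 12 4 6 9 14))^(-93)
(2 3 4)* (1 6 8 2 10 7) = (1 6 8 2 3 4 10 7) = [0, 6, 3, 4, 10, 5, 8, 1, 2, 9, 7]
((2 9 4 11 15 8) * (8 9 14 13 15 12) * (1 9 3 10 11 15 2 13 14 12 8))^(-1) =(1 12 2 13 8 11 10 3 15 4 9)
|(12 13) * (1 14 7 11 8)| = 10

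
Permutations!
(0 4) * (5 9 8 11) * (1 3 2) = (0 4)(1 3 2)(5 9 8 11) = [4, 3, 1, 2, 0, 9, 6, 7, 11, 8, 10, 5]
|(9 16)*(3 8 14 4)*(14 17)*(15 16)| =|(3 8 17 14 4)(9 15 16)| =15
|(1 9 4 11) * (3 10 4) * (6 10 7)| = 8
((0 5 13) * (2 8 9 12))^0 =(13)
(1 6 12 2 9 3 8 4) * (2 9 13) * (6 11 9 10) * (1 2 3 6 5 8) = (1 11 9 6 12 10 5 8 4 2 13 3) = [0, 11, 13, 1, 2, 8, 12, 7, 4, 6, 5, 9, 10, 3]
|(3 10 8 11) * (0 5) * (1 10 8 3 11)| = 4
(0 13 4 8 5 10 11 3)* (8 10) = (0 13 4 10 11 3)(5 8) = [13, 1, 2, 0, 10, 8, 6, 7, 5, 9, 11, 3, 12, 4]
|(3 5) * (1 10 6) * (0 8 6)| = 10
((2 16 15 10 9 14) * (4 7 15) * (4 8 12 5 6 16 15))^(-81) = (2 14 9 10 15)(4 7)(5 12 8 16 6)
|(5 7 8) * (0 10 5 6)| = 6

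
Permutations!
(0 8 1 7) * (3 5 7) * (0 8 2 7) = (0 2 7 8 1 3 5) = [2, 3, 7, 5, 4, 0, 6, 8, 1]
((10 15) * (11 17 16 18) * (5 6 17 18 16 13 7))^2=((5 6 17 13 7)(10 15)(11 18))^2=(18)(5 17 7 6 13)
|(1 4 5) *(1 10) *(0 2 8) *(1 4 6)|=|(0 2 8)(1 6)(4 5 10)|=6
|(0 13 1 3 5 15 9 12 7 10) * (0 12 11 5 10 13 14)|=|(0 14)(1 3 10 12 7 13)(5 15 9 11)|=12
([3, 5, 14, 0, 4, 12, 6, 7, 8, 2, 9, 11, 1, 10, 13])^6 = [0, 1, 14, 3, 4, 5, 6, 7, 8, 2, 9, 11, 12, 10, 13]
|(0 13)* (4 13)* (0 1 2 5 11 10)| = |(0 4 13 1 2 5 11 10)| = 8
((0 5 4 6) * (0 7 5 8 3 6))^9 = (0 3 7 4 8 6 5)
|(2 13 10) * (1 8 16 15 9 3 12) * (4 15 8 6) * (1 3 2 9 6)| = 12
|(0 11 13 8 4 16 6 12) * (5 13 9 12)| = 12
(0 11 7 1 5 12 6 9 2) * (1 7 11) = (0 1 5 12 6 9 2) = [1, 5, 0, 3, 4, 12, 9, 7, 8, 2, 10, 11, 6]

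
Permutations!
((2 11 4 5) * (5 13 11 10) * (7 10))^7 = (2 5 10 7)(4 13 11)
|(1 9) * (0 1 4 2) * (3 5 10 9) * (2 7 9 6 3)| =12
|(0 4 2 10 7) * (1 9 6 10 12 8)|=|(0 4 2 12 8 1 9 6 10 7)|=10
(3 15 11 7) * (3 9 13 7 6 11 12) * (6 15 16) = (3 16 6 11 15 12)(7 9 13) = [0, 1, 2, 16, 4, 5, 11, 9, 8, 13, 10, 15, 3, 7, 14, 12, 6]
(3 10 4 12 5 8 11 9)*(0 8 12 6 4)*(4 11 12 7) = (0 8 12 5 7 4 6 11 9 3 10) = [8, 1, 2, 10, 6, 7, 11, 4, 12, 3, 0, 9, 5]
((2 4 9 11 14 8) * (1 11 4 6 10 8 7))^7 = (1 7 14 11)(2 8 10 6)(4 9)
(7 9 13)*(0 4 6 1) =(0 4 6 1)(7 9 13) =[4, 0, 2, 3, 6, 5, 1, 9, 8, 13, 10, 11, 12, 7]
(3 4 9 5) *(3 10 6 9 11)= [0, 1, 2, 4, 11, 10, 9, 7, 8, 5, 6, 3]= (3 4 11)(5 10 6 9)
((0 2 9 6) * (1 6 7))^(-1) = ((0 2 9 7 1 6))^(-1) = (0 6 1 7 9 2)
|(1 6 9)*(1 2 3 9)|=|(1 6)(2 3 9)|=6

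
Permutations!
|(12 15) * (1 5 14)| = |(1 5 14)(12 15)| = 6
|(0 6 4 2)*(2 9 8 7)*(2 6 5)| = 15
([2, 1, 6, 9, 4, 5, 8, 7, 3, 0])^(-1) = [9, 1, 0, 8, 4, 5, 2, 7, 6, 3]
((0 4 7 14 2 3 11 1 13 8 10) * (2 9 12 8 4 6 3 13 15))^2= (0 3 1 2 4 14 12 10 6 11 15 13 7 9 8)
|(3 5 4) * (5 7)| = |(3 7 5 4)| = 4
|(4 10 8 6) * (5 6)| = 5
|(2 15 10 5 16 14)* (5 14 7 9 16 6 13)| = 12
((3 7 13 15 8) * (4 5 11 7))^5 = (3 13 5 8 7 4 15 11)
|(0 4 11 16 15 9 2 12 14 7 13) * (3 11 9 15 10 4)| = |(0 3 11 16 10 4 9 2 12 14 7 13)| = 12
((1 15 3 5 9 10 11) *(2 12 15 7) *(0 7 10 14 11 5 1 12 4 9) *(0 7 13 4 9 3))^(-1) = ((0 13 4 3 1 10 5 7 2 9 14 11 12 15))^(-1) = (0 15 12 11 14 9 2 7 5 10 1 3 4 13)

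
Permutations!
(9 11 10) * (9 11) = [0, 1, 2, 3, 4, 5, 6, 7, 8, 9, 11, 10] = (10 11)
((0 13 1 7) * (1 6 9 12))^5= ((0 13 6 9 12 1 7))^5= (0 1 9 13 7 12 6)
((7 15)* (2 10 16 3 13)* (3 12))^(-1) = ((2 10 16 12 3 13)(7 15))^(-1) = (2 13 3 12 16 10)(7 15)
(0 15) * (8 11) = [15, 1, 2, 3, 4, 5, 6, 7, 11, 9, 10, 8, 12, 13, 14, 0] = (0 15)(8 11)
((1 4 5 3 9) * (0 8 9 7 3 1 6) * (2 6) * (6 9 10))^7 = ((0 8 10 6)(1 4 5)(2 9)(3 7))^7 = (0 6 10 8)(1 4 5)(2 9)(3 7)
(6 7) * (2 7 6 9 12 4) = (2 7 9 12 4) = [0, 1, 7, 3, 2, 5, 6, 9, 8, 12, 10, 11, 4]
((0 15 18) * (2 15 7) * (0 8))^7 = ((0 7 2 15 18 8))^7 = (0 7 2 15 18 8)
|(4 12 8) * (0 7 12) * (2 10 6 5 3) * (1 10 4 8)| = |(0 7 12 1 10 6 5 3 2 4)| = 10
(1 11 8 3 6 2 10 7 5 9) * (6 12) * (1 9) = (1 11 8 3 12 6 2 10 7 5) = [0, 11, 10, 12, 4, 1, 2, 5, 3, 9, 7, 8, 6]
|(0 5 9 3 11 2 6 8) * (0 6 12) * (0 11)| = |(0 5 9 3)(2 12 11)(6 8)| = 12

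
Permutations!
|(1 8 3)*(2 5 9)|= |(1 8 3)(2 5 9)|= 3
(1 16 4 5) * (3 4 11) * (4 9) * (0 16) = [16, 0, 2, 9, 5, 1, 6, 7, 8, 4, 10, 3, 12, 13, 14, 15, 11] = (0 16 11 3 9 4 5 1)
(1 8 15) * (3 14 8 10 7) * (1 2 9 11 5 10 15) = (1 15 2 9 11 5 10 7 3 14 8) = [0, 15, 9, 14, 4, 10, 6, 3, 1, 11, 7, 5, 12, 13, 8, 2]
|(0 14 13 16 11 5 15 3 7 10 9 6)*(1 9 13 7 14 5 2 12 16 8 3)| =12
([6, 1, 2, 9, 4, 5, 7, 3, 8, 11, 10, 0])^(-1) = (0 11 9 3 7 6)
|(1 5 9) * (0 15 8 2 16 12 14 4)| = 24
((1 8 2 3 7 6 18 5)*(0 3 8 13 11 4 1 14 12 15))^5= (0 5 3 14 7 12 6 15 18)(1 13 11 4)(2 8)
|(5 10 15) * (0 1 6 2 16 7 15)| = 9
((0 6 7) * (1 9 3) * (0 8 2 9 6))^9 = (1 7 2 3 6 8 9)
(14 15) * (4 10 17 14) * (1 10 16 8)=(1 10 17 14 15 4 16 8)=[0, 10, 2, 3, 16, 5, 6, 7, 1, 9, 17, 11, 12, 13, 15, 4, 8, 14]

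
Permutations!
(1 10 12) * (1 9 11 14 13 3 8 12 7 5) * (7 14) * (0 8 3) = (0 8 12 9 11 7 5 1 10 14 13) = [8, 10, 2, 3, 4, 1, 6, 5, 12, 11, 14, 7, 9, 0, 13]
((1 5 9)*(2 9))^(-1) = ((1 5 2 9))^(-1) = (1 9 2 5)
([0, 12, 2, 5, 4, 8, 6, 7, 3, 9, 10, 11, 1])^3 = (1 12)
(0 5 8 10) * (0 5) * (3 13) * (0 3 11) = [3, 1, 2, 13, 4, 8, 6, 7, 10, 9, 5, 0, 12, 11] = (0 3 13 11)(5 8 10)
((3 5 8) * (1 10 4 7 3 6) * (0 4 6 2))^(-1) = ((0 4 7 3 5 8 2)(1 10 6))^(-1) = (0 2 8 5 3 7 4)(1 6 10)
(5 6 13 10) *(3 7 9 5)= (3 7 9 5 6 13 10)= [0, 1, 2, 7, 4, 6, 13, 9, 8, 5, 3, 11, 12, 10]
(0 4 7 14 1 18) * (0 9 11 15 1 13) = (0 4 7 14 13)(1 18 9 11 15) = [4, 18, 2, 3, 7, 5, 6, 14, 8, 11, 10, 15, 12, 0, 13, 1, 16, 17, 9]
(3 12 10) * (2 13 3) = [0, 1, 13, 12, 4, 5, 6, 7, 8, 9, 2, 11, 10, 3] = (2 13 3 12 10)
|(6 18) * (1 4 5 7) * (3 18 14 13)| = 20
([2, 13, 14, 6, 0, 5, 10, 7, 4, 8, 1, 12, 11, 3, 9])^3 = [9, 6, 8, 1, 14, 5, 13, 7, 2, 0, 3, 12, 11, 10, 4]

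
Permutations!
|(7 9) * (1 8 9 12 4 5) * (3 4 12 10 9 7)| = |(12)(1 8 7 10 9 3 4 5)| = 8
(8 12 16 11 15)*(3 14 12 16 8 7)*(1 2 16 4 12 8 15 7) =[0, 2, 16, 14, 12, 5, 6, 3, 4, 9, 10, 7, 15, 13, 8, 1, 11] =(1 2 16 11 7 3 14 8 4 12 15)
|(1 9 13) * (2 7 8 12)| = |(1 9 13)(2 7 8 12)| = 12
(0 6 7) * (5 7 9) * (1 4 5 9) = [6, 4, 2, 3, 5, 7, 1, 0, 8, 9] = (9)(0 6 1 4 5 7)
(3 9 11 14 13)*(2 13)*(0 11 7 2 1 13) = [11, 13, 0, 9, 4, 5, 6, 2, 8, 7, 10, 14, 12, 3, 1] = (0 11 14 1 13 3 9 7 2)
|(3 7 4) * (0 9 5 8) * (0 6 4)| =|(0 9 5 8 6 4 3 7)| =8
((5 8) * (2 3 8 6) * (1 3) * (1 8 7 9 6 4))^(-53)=(1 3 7 9 6 2 8 5 4)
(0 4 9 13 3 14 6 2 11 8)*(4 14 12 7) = (0 14 6 2 11 8)(3 12 7 4 9 13) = [14, 1, 11, 12, 9, 5, 2, 4, 0, 13, 10, 8, 7, 3, 6]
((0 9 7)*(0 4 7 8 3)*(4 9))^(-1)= ((0 4 7 9 8 3))^(-1)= (0 3 8 9 7 4)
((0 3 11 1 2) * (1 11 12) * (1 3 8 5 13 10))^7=(13)(3 12)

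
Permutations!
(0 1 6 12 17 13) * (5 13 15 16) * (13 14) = (0 1 6 12 17 15 16 5 14 13) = [1, 6, 2, 3, 4, 14, 12, 7, 8, 9, 10, 11, 17, 0, 13, 16, 5, 15]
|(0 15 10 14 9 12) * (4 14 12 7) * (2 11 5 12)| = 28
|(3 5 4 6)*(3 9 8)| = 6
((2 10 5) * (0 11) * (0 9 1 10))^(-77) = (11)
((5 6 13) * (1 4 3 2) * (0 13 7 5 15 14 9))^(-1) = ((0 13 15 14 9)(1 4 3 2)(5 6 7))^(-1) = (0 9 14 15 13)(1 2 3 4)(5 7 6)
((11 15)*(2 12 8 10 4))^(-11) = (2 4 10 8 12)(11 15)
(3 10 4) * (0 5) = (0 5)(3 10 4) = [5, 1, 2, 10, 3, 0, 6, 7, 8, 9, 4]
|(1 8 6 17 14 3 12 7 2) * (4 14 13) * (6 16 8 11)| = 22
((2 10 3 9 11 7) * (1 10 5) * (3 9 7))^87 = ((1 10 9 11 3 7 2 5))^87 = (1 5 2 7 3 11 9 10)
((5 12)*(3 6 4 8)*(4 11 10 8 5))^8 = (3 10 6 8 11)(4 12 5)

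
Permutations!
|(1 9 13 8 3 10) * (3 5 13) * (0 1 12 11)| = 21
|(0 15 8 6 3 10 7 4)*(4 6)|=4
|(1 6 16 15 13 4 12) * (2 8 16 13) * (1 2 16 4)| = |(1 6 13)(2 8 4 12)(15 16)| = 12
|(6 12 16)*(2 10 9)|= 3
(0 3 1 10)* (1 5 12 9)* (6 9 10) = [3, 6, 2, 5, 4, 12, 9, 7, 8, 1, 0, 11, 10] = (0 3 5 12 10)(1 6 9)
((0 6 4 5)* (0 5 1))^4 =((0 6 4 1))^4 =(6)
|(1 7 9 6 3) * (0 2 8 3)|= 8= |(0 2 8 3 1 7 9 6)|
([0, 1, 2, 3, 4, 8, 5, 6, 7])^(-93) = (5 6 7 8)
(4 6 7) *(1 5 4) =(1 5 4 6 7) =[0, 5, 2, 3, 6, 4, 7, 1]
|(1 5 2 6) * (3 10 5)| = |(1 3 10 5 2 6)| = 6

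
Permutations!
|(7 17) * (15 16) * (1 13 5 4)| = 4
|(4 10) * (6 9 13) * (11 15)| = 6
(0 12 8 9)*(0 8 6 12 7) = (0 7)(6 12)(8 9) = [7, 1, 2, 3, 4, 5, 12, 0, 9, 8, 10, 11, 6]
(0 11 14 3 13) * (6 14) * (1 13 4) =(0 11 6 14 3 4 1 13) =[11, 13, 2, 4, 1, 5, 14, 7, 8, 9, 10, 6, 12, 0, 3]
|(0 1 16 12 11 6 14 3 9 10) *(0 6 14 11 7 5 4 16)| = |(0 1)(3 9 10 6 11 14)(4 16 12 7 5)| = 30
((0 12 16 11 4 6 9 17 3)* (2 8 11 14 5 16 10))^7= ((0 12 10 2 8 11 4 6 9 17 3)(5 16 14))^7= (0 6 2 3 4 10 17 11 12 9 8)(5 16 14)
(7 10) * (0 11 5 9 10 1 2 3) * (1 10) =[11, 2, 3, 0, 4, 9, 6, 10, 8, 1, 7, 5] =(0 11 5 9 1 2 3)(7 10)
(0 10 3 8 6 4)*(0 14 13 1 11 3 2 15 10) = (1 11 3 8 6 4 14 13)(2 15 10) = [0, 11, 15, 8, 14, 5, 4, 7, 6, 9, 2, 3, 12, 1, 13, 10]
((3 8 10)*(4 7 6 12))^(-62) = (3 8 10)(4 6)(7 12)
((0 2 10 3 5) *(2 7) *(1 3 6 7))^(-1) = (0 5 3 1)(2 7 6 10)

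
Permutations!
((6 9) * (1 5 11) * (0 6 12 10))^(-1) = ((0 6 9 12 10)(1 5 11))^(-1) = (0 10 12 9 6)(1 11 5)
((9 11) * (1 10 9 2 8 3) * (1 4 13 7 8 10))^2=(2 9)(3 13 8 4 7)(10 11)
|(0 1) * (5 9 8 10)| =4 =|(0 1)(5 9 8 10)|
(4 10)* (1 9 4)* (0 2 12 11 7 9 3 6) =[2, 3, 12, 6, 10, 5, 0, 9, 8, 4, 1, 7, 11] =(0 2 12 11 7 9 4 10 1 3 6)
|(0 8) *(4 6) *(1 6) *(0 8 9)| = |(0 9)(1 6 4)| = 6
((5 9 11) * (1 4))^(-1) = (1 4)(5 11 9)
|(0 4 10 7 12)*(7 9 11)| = 7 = |(0 4 10 9 11 7 12)|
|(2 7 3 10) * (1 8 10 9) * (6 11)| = |(1 8 10 2 7 3 9)(6 11)| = 14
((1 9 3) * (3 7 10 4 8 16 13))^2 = ((1 9 7 10 4 8 16 13 3))^2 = (1 7 4 16 3 9 10 8 13)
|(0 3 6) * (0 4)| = 4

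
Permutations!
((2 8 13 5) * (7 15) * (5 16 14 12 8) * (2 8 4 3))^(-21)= (2 12 13)(3 14 8)(4 16 5)(7 15)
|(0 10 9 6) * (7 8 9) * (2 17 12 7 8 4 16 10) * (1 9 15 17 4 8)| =40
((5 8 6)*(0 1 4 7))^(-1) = ((0 1 4 7)(5 8 6))^(-1) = (0 7 4 1)(5 6 8)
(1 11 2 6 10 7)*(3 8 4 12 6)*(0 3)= (0 3 8 4 12 6 10 7 1 11 2)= [3, 11, 0, 8, 12, 5, 10, 1, 4, 9, 7, 2, 6]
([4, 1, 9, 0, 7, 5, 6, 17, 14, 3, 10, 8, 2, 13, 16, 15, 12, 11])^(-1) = (0 3 9 2 12 16 14 8 11 17 7 4)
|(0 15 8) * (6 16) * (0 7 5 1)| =|(0 15 8 7 5 1)(6 16)| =6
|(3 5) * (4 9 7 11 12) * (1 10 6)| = 30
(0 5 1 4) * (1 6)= (0 5 6 1 4)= [5, 4, 2, 3, 0, 6, 1]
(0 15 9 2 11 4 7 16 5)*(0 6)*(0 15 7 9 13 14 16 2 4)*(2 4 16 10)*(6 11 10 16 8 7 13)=[13, 1, 10, 3, 9, 11, 15, 4, 7, 8, 2, 0, 12, 14, 16, 6, 5]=(0 13 14 16 5 11)(2 10)(4 9 8 7)(6 15)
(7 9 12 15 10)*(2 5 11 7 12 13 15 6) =(2 5 11 7 9 13 15 10 12 6) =[0, 1, 5, 3, 4, 11, 2, 9, 8, 13, 12, 7, 6, 15, 14, 10]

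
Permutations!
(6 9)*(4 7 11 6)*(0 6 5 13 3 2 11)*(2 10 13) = [6, 1, 11, 10, 7, 2, 9, 0, 8, 4, 13, 5, 12, 3] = (0 6 9 4 7)(2 11 5)(3 10 13)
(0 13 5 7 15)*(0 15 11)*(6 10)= (15)(0 13 5 7 11)(6 10)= [13, 1, 2, 3, 4, 7, 10, 11, 8, 9, 6, 0, 12, 5, 14, 15]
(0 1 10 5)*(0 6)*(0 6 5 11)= [1, 10, 2, 3, 4, 5, 6, 7, 8, 9, 11, 0]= (0 1 10 11)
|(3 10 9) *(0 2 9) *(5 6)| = |(0 2 9 3 10)(5 6)| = 10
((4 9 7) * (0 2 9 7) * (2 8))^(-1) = ((0 8 2 9)(4 7))^(-1) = (0 9 2 8)(4 7)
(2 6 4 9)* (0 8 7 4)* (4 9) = (0 8 7 9 2 6) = [8, 1, 6, 3, 4, 5, 0, 9, 7, 2]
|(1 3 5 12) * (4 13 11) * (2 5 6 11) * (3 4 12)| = 9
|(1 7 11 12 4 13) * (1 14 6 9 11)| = 14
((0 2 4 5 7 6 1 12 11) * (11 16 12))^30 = ((0 2 4 5 7 6 1 11)(12 16))^30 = (16)(0 1 7 4)(2 11 6 5)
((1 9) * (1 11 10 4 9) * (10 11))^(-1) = (11)(4 10 9)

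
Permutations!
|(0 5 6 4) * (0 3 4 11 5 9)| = 6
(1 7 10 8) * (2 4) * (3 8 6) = (1 7 10 6 3 8)(2 4) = [0, 7, 4, 8, 2, 5, 3, 10, 1, 9, 6]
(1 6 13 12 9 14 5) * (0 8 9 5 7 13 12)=(0 8 9 14 7 13)(1 6 12 5)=[8, 6, 2, 3, 4, 1, 12, 13, 9, 14, 10, 11, 5, 0, 7]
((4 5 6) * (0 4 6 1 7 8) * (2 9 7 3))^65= (0 5 3 9 8 4 1 2 7)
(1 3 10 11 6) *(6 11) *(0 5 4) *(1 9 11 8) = [5, 3, 2, 10, 0, 4, 9, 7, 1, 11, 6, 8] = (0 5 4)(1 3 10 6 9 11 8)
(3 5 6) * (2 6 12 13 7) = (2 6 3 5 12 13 7) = [0, 1, 6, 5, 4, 12, 3, 2, 8, 9, 10, 11, 13, 7]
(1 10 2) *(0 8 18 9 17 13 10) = [8, 0, 1, 3, 4, 5, 6, 7, 18, 17, 2, 11, 12, 10, 14, 15, 16, 13, 9] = (0 8 18 9 17 13 10 2 1)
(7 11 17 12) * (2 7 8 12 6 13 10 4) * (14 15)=[0, 1, 7, 3, 2, 5, 13, 11, 12, 9, 4, 17, 8, 10, 15, 14, 16, 6]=(2 7 11 17 6 13 10 4)(8 12)(14 15)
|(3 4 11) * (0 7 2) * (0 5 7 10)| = 6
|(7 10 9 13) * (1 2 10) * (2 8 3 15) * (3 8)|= 8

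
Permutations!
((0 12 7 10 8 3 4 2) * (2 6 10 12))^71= ((0 2)(3 4 6 10 8)(7 12))^71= (0 2)(3 4 6 10 8)(7 12)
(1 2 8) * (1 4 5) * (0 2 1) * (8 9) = (0 2 9 8 4 5) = [2, 1, 9, 3, 5, 0, 6, 7, 4, 8]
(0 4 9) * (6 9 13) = [4, 1, 2, 3, 13, 5, 9, 7, 8, 0, 10, 11, 12, 6] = (0 4 13 6 9)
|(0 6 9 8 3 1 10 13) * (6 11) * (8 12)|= 10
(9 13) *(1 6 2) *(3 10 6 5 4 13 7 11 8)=(1 5 4 13 9 7 11 8 3 10 6 2)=[0, 5, 1, 10, 13, 4, 2, 11, 3, 7, 6, 8, 12, 9]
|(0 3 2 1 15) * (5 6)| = 10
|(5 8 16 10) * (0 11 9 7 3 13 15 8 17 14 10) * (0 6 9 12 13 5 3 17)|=|(0 11 12 13 15 8 16 6 9 7 17 14 10 3 5)|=15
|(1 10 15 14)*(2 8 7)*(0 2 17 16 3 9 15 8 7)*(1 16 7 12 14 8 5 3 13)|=|(0 2 12 14 16 13 1 10 5 3 9 15 8)(7 17)|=26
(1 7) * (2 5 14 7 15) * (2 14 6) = [0, 15, 5, 3, 4, 6, 2, 1, 8, 9, 10, 11, 12, 13, 7, 14] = (1 15 14 7)(2 5 6)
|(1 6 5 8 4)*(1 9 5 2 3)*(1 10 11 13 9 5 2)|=|(1 6)(2 3 10 11 13 9)(4 5 8)|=6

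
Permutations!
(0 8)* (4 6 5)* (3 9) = (0 8)(3 9)(4 6 5) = [8, 1, 2, 9, 6, 4, 5, 7, 0, 3]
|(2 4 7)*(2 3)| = 4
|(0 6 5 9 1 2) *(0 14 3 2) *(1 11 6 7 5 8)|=|(0 7 5 9 11 6 8 1)(2 14 3)|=24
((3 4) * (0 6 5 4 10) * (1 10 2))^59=(0 4 1 6 3 10 5 2)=((0 6 5 4 3 2 1 10))^59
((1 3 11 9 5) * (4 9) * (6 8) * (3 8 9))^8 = (1 9 8 5 6)(3 4 11)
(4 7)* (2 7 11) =[0, 1, 7, 3, 11, 5, 6, 4, 8, 9, 10, 2] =(2 7 4 11)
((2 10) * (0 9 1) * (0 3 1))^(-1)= (0 9)(1 3)(2 10)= ((0 9)(1 3)(2 10))^(-1)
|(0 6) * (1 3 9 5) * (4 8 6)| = |(0 4 8 6)(1 3 9 5)| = 4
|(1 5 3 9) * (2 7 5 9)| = |(1 9)(2 7 5 3)| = 4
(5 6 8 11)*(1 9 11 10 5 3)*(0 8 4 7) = (0 8 10 5 6 4 7)(1 9 11 3) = [8, 9, 2, 1, 7, 6, 4, 0, 10, 11, 5, 3]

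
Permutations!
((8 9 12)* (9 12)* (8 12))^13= (12)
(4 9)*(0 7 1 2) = [7, 2, 0, 3, 9, 5, 6, 1, 8, 4] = (0 7 1 2)(4 9)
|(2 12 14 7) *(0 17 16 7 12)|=|(0 17 16 7 2)(12 14)|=10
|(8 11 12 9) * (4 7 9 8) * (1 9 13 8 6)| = 9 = |(1 9 4 7 13 8 11 12 6)|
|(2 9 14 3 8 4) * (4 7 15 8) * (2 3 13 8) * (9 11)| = 8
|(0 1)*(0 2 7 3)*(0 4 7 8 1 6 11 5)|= 12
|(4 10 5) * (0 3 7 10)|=|(0 3 7 10 5 4)|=6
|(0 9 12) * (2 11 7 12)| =|(0 9 2 11 7 12)| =6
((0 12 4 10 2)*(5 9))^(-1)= ((0 12 4 10 2)(5 9))^(-1)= (0 2 10 4 12)(5 9)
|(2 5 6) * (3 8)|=6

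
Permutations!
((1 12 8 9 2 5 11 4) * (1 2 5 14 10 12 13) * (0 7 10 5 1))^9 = ((0 7 10 12 8 9 1 13)(2 14 5 11 4))^9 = (0 7 10 12 8 9 1 13)(2 4 11 5 14)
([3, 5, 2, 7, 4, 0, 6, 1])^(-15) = (7)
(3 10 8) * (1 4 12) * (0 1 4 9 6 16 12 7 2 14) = [1, 9, 14, 10, 7, 5, 16, 2, 3, 6, 8, 11, 4, 13, 0, 15, 12] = (0 1 9 6 16 12 4 7 2 14)(3 10 8)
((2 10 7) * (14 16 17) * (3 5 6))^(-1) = ((2 10 7)(3 5 6)(14 16 17))^(-1) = (2 7 10)(3 6 5)(14 17 16)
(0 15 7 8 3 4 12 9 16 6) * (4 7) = (0 15 4 12 9 16 6)(3 7 8) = [15, 1, 2, 7, 12, 5, 0, 8, 3, 16, 10, 11, 9, 13, 14, 4, 6]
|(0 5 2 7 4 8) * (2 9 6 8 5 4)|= 6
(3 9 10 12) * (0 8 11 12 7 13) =[8, 1, 2, 9, 4, 5, 6, 13, 11, 10, 7, 12, 3, 0] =(0 8 11 12 3 9 10 7 13)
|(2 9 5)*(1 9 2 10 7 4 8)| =7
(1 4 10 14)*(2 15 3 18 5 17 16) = (1 4 10 14)(2 15 3 18 5 17 16) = [0, 4, 15, 18, 10, 17, 6, 7, 8, 9, 14, 11, 12, 13, 1, 3, 2, 16, 5]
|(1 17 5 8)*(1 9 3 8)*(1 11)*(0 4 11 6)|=|(0 4 11 1 17 5 6)(3 8 9)|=21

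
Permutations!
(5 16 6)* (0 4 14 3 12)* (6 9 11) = [4, 1, 2, 12, 14, 16, 5, 7, 8, 11, 10, 6, 0, 13, 3, 15, 9] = (0 4 14 3 12)(5 16 9 11 6)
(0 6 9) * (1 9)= (0 6 1 9)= [6, 9, 2, 3, 4, 5, 1, 7, 8, 0]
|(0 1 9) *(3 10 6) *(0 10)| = |(0 1 9 10 6 3)| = 6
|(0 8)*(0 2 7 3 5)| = |(0 8 2 7 3 5)| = 6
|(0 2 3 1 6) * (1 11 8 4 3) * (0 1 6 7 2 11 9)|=12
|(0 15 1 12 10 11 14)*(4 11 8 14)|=|(0 15 1 12 10 8 14)(4 11)|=14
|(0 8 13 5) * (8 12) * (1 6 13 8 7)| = 7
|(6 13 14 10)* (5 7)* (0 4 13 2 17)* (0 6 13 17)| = 30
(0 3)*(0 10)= (0 3 10)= [3, 1, 2, 10, 4, 5, 6, 7, 8, 9, 0]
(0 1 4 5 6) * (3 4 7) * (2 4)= [1, 7, 4, 2, 5, 6, 0, 3]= (0 1 7 3 2 4 5 6)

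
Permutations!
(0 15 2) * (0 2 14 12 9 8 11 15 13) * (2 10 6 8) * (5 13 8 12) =(0 8 11 15 14 5 13)(2 10 6 12 9) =[8, 1, 10, 3, 4, 13, 12, 7, 11, 2, 6, 15, 9, 0, 5, 14]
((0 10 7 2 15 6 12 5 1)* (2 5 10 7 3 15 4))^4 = ((0 7 5 1)(2 4)(3 15 6 12 10))^4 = (3 10 12 6 15)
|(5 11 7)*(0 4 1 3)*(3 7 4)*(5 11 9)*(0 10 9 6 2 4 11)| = 10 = |(11)(0 3 10 9 5 6 2 4 1 7)|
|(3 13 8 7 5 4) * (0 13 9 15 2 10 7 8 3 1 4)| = |(0 13 3 9 15 2 10 7 5)(1 4)| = 18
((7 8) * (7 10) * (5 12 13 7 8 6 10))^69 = ((5 12 13 7 6 10 8))^69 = (5 8 10 6 7 13 12)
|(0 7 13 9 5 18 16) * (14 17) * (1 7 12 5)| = |(0 12 5 18 16)(1 7 13 9)(14 17)| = 20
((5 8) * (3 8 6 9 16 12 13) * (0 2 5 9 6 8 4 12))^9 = ((0 2 5 8 9 16)(3 4 12 13))^9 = (0 8)(2 9)(3 4 12 13)(5 16)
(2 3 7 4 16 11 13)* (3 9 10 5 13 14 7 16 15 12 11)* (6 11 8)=(2 9 10 5 13)(3 16)(4 15 12 8 6 11 14 7)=[0, 1, 9, 16, 15, 13, 11, 4, 6, 10, 5, 14, 8, 2, 7, 12, 3]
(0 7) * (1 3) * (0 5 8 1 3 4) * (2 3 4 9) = (0 7 5 8 1 9 2 3 4) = [7, 9, 3, 4, 0, 8, 6, 5, 1, 2]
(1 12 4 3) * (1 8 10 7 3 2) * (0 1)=(0 1 12 4 2)(3 8 10 7)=[1, 12, 0, 8, 2, 5, 6, 3, 10, 9, 7, 11, 4]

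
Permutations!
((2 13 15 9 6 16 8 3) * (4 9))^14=((2 13 15 4 9 6 16 8 3))^14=(2 6 13 16 15 8 4 3 9)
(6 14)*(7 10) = (6 14)(7 10) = [0, 1, 2, 3, 4, 5, 14, 10, 8, 9, 7, 11, 12, 13, 6]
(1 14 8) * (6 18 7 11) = (1 14 8)(6 18 7 11) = [0, 14, 2, 3, 4, 5, 18, 11, 1, 9, 10, 6, 12, 13, 8, 15, 16, 17, 7]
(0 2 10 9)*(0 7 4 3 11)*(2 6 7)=(0 6 7 4 3 11)(2 10 9)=[6, 1, 10, 11, 3, 5, 7, 4, 8, 2, 9, 0]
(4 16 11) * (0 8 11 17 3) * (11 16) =[8, 1, 2, 0, 11, 5, 6, 7, 16, 9, 10, 4, 12, 13, 14, 15, 17, 3] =(0 8 16 17 3)(4 11)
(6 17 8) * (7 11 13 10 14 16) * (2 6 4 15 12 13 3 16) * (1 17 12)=[0, 17, 6, 16, 15, 5, 12, 11, 4, 9, 14, 3, 13, 10, 2, 1, 7, 8]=(1 17 8 4 15)(2 6 12 13 10 14)(3 16 7 11)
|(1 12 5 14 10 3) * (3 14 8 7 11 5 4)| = 4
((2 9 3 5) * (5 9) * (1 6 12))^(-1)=((1 6 12)(2 5)(3 9))^(-1)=(1 12 6)(2 5)(3 9)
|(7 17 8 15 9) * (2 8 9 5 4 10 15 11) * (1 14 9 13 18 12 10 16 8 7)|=39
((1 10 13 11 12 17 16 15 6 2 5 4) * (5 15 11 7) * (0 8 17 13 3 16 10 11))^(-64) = ((0 8 17 10 3 16)(1 11 12 13 7 5 4)(2 15 6))^(-64) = (0 17 3)(1 4 5 7 13 12 11)(2 6 15)(8 10 16)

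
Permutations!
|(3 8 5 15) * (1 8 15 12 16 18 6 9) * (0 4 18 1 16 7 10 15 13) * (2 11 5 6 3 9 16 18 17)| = 28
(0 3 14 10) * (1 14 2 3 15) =(0 15 1 14 10)(2 3) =[15, 14, 3, 2, 4, 5, 6, 7, 8, 9, 0, 11, 12, 13, 10, 1]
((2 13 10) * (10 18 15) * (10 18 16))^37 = (2 13 16 10)(15 18)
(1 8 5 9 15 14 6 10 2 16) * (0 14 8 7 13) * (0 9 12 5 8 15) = (0 14 6 10 2 16 1 7 13 9)(5 12) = [14, 7, 16, 3, 4, 12, 10, 13, 8, 0, 2, 11, 5, 9, 6, 15, 1]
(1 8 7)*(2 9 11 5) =(1 8 7)(2 9 11 5) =[0, 8, 9, 3, 4, 2, 6, 1, 7, 11, 10, 5]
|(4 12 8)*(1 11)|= 6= |(1 11)(4 12 8)|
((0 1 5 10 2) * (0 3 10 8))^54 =((0 1 5 8)(2 3 10))^54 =(10)(0 5)(1 8)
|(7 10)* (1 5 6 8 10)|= |(1 5 6 8 10 7)|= 6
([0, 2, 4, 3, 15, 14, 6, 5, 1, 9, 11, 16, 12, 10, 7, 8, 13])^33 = (1 15 2 8 4)(10 11 16 13)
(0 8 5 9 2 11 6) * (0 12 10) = (0 8 5 9 2 11 6 12 10) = [8, 1, 11, 3, 4, 9, 12, 7, 5, 2, 0, 6, 10]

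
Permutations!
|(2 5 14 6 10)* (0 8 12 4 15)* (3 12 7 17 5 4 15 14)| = |(0 8 7 17 5 3 12 15)(2 4 14 6 10)| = 40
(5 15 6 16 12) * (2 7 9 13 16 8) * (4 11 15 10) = (2 7 9 13 16 12 5 10 4 11 15 6 8) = [0, 1, 7, 3, 11, 10, 8, 9, 2, 13, 4, 15, 5, 16, 14, 6, 12]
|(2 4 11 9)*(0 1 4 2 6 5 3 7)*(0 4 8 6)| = 10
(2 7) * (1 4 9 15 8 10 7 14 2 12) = (1 4 9 15 8 10 7 12)(2 14) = [0, 4, 14, 3, 9, 5, 6, 12, 10, 15, 7, 11, 1, 13, 2, 8]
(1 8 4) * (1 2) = (1 8 4 2) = [0, 8, 1, 3, 2, 5, 6, 7, 4]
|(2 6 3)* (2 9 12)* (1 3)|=|(1 3 9 12 2 6)|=6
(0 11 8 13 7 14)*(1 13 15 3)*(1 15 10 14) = (0 11 8 10 14)(1 13 7)(3 15) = [11, 13, 2, 15, 4, 5, 6, 1, 10, 9, 14, 8, 12, 7, 0, 3]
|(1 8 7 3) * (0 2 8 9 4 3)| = |(0 2 8 7)(1 9 4 3)| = 4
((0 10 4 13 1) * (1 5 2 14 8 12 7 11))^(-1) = ((0 10 4 13 5 2 14 8 12 7 11 1))^(-1) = (0 1 11 7 12 8 14 2 5 13 4 10)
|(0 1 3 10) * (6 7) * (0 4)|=|(0 1 3 10 4)(6 7)|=10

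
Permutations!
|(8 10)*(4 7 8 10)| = |(10)(4 7 8)| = 3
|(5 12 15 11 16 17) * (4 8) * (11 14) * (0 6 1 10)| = 28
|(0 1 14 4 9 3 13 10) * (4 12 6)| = 10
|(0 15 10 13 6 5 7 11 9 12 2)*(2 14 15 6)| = 12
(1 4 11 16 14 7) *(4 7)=[0, 7, 2, 3, 11, 5, 6, 1, 8, 9, 10, 16, 12, 13, 4, 15, 14]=(1 7)(4 11 16 14)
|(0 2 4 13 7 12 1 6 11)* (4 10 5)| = 11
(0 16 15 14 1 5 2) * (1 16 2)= (0 2)(1 5)(14 16 15)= [2, 5, 0, 3, 4, 1, 6, 7, 8, 9, 10, 11, 12, 13, 16, 14, 15]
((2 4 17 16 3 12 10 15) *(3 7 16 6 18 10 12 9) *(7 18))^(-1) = (2 15 10 18 16 7 6 17 4)(3 9)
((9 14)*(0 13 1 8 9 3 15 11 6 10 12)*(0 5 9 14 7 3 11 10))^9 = (0 1 14 6 13 8 11)(3 10 5 7 15 12 9)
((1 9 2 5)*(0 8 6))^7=((0 8 6)(1 9 2 5))^7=(0 8 6)(1 5 2 9)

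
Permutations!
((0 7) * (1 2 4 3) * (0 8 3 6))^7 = (0 6 4 2 1 3 8 7)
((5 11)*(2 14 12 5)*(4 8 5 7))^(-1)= ((2 14 12 7 4 8 5 11))^(-1)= (2 11 5 8 4 7 12 14)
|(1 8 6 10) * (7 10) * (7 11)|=|(1 8 6 11 7 10)|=6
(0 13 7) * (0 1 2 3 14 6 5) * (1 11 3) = (0 13 7 11 3 14 6 5)(1 2) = [13, 2, 1, 14, 4, 0, 5, 11, 8, 9, 10, 3, 12, 7, 6]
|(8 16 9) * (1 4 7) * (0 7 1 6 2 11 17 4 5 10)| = 30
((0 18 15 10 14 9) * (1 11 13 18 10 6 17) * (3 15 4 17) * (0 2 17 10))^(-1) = ((1 11 13 18 4 10 14 9 2 17)(3 15 6))^(-1) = (1 17 2 9 14 10 4 18 13 11)(3 6 15)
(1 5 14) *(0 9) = (0 9)(1 5 14) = [9, 5, 2, 3, 4, 14, 6, 7, 8, 0, 10, 11, 12, 13, 1]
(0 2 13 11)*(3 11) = (0 2 13 3 11) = [2, 1, 13, 11, 4, 5, 6, 7, 8, 9, 10, 0, 12, 3]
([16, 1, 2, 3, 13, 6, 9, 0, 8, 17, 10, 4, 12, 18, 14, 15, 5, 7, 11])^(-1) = (0 7 17 9 6 5 16)(4 11 18 13)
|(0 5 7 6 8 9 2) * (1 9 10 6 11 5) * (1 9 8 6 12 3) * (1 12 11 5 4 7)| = 42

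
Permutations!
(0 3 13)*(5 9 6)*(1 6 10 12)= [3, 6, 2, 13, 4, 9, 5, 7, 8, 10, 12, 11, 1, 0]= (0 3 13)(1 6 5 9 10 12)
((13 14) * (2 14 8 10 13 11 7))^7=((2 14 11 7)(8 10 13))^7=(2 7 11 14)(8 10 13)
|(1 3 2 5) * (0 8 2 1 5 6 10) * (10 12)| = 6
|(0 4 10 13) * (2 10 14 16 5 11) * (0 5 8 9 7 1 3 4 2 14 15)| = 15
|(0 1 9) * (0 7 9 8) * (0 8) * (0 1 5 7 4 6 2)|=7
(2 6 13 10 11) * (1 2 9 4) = [0, 2, 6, 3, 1, 5, 13, 7, 8, 4, 11, 9, 12, 10] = (1 2 6 13 10 11 9 4)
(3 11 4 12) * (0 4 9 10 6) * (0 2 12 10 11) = (0 4 10 6 2 12 3)(9 11) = [4, 1, 12, 0, 10, 5, 2, 7, 8, 11, 6, 9, 3]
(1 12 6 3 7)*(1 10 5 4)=(1 12 6 3 7 10 5 4)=[0, 12, 2, 7, 1, 4, 3, 10, 8, 9, 5, 11, 6]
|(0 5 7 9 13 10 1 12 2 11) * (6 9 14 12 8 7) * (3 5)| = |(0 3 5 6 9 13 10 1 8 7 14 12 2 11)| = 14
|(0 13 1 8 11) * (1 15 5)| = 7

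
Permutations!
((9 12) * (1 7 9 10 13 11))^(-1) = (1 11 13 10 12 9 7)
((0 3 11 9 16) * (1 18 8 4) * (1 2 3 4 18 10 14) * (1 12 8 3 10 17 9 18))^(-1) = (0 16 9 17 1 8 12 14 10 2 4)(3 18 11)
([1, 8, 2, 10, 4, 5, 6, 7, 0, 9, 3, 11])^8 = [8, 0, 2, 3, 4, 5, 6, 7, 1, 9, 10, 11]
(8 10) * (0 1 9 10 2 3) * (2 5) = (0 1 9 10 8 5 2 3) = [1, 9, 3, 0, 4, 2, 6, 7, 5, 10, 8]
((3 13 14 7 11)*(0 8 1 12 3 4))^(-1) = (0 4 11 7 14 13 3 12 1 8)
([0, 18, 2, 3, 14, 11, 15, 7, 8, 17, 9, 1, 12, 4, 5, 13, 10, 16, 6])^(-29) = (1 5 4 15 18 11 14 13 6)(9 10 16 17)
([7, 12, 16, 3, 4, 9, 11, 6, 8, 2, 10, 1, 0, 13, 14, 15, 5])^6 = [0, 1, 5, 3, 4, 2, 6, 7, 8, 16, 10, 11, 12, 13, 14, 15, 9]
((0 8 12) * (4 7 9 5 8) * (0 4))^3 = ((4 7 9 5 8 12))^3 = (4 5)(7 8)(9 12)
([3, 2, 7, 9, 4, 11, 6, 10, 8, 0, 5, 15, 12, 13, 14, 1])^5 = [9, 11, 15, 0, 4, 7, 6, 1, 8, 3, 2, 10, 12, 13, 14, 5]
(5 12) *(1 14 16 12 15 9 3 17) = (1 14 16 12 5 15 9 3 17) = [0, 14, 2, 17, 4, 15, 6, 7, 8, 3, 10, 11, 5, 13, 16, 9, 12, 1]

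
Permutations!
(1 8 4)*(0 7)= (0 7)(1 8 4)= [7, 8, 2, 3, 1, 5, 6, 0, 4]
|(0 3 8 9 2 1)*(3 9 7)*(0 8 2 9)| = |(9)(1 8 7 3 2)| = 5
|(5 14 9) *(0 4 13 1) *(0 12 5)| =|(0 4 13 1 12 5 14 9)| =8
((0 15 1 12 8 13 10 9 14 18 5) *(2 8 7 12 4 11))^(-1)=(0 5 18 14 9 10 13 8 2 11 4 1 15)(7 12)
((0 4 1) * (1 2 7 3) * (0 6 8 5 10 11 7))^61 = ((0 4 2)(1 6 8 5 10 11 7 3))^61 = (0 4 2)(1 11 8 3 10 6 7 5)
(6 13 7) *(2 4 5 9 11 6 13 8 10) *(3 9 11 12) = (2 4 5 11 6 8 10)(3 9 12)(7 13) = [0, 1, 4, 9, 5, 11, 8, 13, 10, 12, 2, 6, 3, 7]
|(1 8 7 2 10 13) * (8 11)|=7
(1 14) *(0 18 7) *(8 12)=(0 18 7)(1 14)(8 12)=[18, 14, 2, 3, 4, 5, 6, 0, 12, 9, 10, 11, 8, 13, 1, 15, 16, 17, 7]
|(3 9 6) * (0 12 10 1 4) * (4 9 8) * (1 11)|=10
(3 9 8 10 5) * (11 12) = (3 9 8 10 5)(11 12) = [0, 1, 2, 9, 4, 3, 6, 7, 10, 8, 5, 12, 11]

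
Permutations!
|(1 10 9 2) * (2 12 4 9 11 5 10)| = |(1 2)(4 9 12)(5 10 11)| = 6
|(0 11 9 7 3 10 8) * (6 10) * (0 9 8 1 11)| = 8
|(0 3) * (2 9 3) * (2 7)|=|(0 7 2 9 3)|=5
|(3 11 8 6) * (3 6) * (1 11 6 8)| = |(1 11)(3 6 8)| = 6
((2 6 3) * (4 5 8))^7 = ((2 6 3)(4 5 8))^7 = (2 6 3)(4 5 8)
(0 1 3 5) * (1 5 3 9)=(0 5)(1 9)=[5, 9, 2, 3, 4, 0, 6, 7, 8, 1]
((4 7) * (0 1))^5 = ((0 1)(4 7))^5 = (0 1)(4 7)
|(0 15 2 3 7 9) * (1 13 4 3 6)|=10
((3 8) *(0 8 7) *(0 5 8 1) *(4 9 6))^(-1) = ((0 1)(3 7 5 8)(4 9 6))^(-1) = (0 1)(3 8 5 7)(4 6 9)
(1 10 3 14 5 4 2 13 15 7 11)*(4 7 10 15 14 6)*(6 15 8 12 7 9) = (1 8 12 7 11)(2 13 14 5 9 6 4)(3 15 10) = [0, 8, 13, 15, 2, 9, 4, 11, 12, 6, 3, 1, 7, 14, 5, 10]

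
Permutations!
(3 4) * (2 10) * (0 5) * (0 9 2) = [5, 1, 10, 4, 3, 9, 6, 7, 8, 2, 0] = (0 5 9 2 10)(3 4)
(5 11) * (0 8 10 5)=[8, 1, 2, 3, 4, 11, 6, 7, 10, 9, 5, 0]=(0 8 10 5 11)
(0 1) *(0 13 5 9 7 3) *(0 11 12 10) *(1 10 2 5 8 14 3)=(0 10)(1 13 8 14 3 11 12 2 5 9 7)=[10, 13, 5, 11, 4, 9, 6, 1, 14, 7, 0, 12, 2, 8, 3]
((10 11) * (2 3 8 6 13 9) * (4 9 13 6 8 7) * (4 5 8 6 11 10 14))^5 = (2 6)(3 11)(4 5)(7 14)(8 9)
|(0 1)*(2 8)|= 2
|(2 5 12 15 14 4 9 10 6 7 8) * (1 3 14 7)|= |(1 3 14 4 9 10 6)(2 5 12 15 7 8)|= 42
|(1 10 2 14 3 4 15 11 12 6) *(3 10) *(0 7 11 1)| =60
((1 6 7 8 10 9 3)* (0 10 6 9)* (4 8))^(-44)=(10)(1 9 3)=((0 10)(1 9 3)(4 8 6 7))^(-44)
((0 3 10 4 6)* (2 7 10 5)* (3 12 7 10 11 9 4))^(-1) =(0 6 4 9 11 7 12)(2 5 3 10)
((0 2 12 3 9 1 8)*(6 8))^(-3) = (0 1 12 8 9 2 6 3)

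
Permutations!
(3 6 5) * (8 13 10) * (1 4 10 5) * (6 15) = (1 4 10 8 13 5 3 15 6) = [0, 4, 2, 15, 10, 3, 1, 7, 13, 9, 8, 11, 12, 5, 14, 6]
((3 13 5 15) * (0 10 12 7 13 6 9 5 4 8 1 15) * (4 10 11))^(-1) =((0 11 4 8 1 15 3 6 9 5)(7 13 10 12))^(-1) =(0 5 9 6 3 15 1 8 4 11)(7 12 10 13)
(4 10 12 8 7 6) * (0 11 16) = (0 11 16)(4 10 12 8 7 6) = [11, 1, 2, 3, 10, 5, 4, 6, 7, 9, 12, 16, 8, 13, 14, 15, 0]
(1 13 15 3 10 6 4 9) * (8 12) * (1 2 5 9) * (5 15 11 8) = (1 13 11 8 12 5 9 2 15 3 10 6 4) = [0, 13, 15, 10, 1, 9, 4, 7, 12, 2, 6, 8, 5, 11, 14, 3]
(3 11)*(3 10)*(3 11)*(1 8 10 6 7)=(1 8 10 11 6 7)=[0, 8, 2, 3, 4, 5, 7, 1, 10, 9, 11, 6]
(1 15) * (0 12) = [12, 15, 2, 3, 4, 5, 6, 7, 8, 9, 10, 11, 0, 13, 14, 1] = (0 12)(1 15)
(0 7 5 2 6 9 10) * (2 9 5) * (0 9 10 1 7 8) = (0 8)(1 7 2 6 5 10 9) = [8, 7, 6, 3, 4, 10, 5, 2, 0, 1, 9]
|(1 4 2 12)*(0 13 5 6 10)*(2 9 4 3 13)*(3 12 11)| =|(0 2 11 3 13 5 6 10)(1 12)(4 9)| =8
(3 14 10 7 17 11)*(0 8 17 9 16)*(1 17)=(0 8 1 17 11 3 14 10 7 9 16)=[8, 17, 2, 14, 4, 5, 6, 9, 1, 16, 7, 3, 12, 13, 10, 15, 0, 11]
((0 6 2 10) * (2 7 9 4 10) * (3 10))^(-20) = (0 6 7 9 4 3 10)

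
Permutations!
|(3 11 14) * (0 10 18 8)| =|(0 10 18 8)(3 11 14)| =12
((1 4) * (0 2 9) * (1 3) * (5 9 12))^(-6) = (0 9 5 12 2)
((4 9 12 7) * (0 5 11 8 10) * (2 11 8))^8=(12)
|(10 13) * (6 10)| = 3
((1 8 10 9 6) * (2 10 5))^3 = ((1 8 5 2 10 9 6))^3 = (1 2 6 5 9 8 10)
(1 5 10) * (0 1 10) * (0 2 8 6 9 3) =(10)(0 1 5 2 8 6 9 3) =[1, 5, 8, 0, 4, 2, 9, 7, 6, 3, 10]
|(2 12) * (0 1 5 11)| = 4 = |(0 1 5 11)(2 12)|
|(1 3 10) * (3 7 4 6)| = 6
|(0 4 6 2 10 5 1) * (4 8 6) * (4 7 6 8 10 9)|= |(0 10 5 1)(2 9 4 7 6)|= 20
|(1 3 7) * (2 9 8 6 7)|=|(1 3 2 9 8 6 7)|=7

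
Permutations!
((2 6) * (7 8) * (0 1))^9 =(0 1)(2 6)(7 8)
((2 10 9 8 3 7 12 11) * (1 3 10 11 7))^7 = (1 3)(2 11)(7 12)(8 10 9)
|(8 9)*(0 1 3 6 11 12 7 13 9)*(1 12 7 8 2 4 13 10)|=|(0 12 8)(1 3 6 11 7 10)(2 4 13 9)|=12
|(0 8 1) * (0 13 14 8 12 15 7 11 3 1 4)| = |(0 12 15 7 11 3 1 13 14 8 4)| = 11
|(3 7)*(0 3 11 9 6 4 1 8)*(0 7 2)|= |(0 3 2)(1 8 7 11 9 6 4)|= 21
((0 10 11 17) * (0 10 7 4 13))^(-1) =(0 13 4 7)(10 17 11)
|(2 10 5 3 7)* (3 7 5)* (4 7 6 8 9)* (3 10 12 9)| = |(2 12 9 4 7)(3 5 6 8)| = 20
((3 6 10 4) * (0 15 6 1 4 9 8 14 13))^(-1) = ((0 15 6 10 9 8 14 13)(1 4 3))^(-1) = (0 13 14 8 9 10 6 15)(1 3 4)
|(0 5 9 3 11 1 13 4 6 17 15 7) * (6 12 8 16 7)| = |(0 5 9 3 11 1 13 4 12 8 16 7)(6 17 15)| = 12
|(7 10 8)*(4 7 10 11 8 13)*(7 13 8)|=2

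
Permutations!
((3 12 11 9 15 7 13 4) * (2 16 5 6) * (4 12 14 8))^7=((2 16 5 6)(3 14 8 4)(7 13 12 11 9 15))^7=(2 6 5 16)(3 4 8 14)(7 13 12 11 9 15)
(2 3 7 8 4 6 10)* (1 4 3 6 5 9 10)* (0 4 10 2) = (0 4 5 9 2 6 1 10)(3 7 8) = [4, 10, 6, 7, 5, 9, 1, 8, 3, 2, 0]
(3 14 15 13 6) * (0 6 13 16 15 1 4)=[6, 4, 2, 14, 0, 5, 3, 7, 8, 9, 10, 11, 12, 13, 1, 16, 15]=(0 6 3 14 1 4)(15 16)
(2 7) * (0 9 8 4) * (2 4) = (0 9 8 2 7 4) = [9, 1, 7, 3, 0, 5, 6, 4, 2, 8]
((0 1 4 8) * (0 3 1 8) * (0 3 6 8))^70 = (8)(1 4 3)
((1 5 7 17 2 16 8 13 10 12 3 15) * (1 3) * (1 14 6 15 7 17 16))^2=((1 5 17 2)(3 7 16 8 13 10 12 14 6 15))^2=(1 17)(2 5)(3 16 13 12 6)(7 8 10 14 15)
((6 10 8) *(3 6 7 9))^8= (3 10 7)(6 8 9)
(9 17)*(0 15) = (0 15)(9 17) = [15, 1, 2, 3, 4, 5, 6, 7, 8, 17, 10, 11, 12, 13, 14, 0, 16, 9]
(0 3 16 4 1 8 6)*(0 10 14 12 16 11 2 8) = [3, 0, 8, 11, 1, 5, 10, 7, 6, 9, 14, 2, 16, 13, 12, 15, 4] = (0 3 11 2 8 6 10 14 12 16 4 1)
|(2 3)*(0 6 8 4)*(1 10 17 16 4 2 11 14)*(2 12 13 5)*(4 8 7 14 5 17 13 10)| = 12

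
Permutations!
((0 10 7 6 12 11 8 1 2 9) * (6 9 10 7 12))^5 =((0 7 9)(1 2 10 12 11 8))^5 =(0 9 7)(1 8 11 12 10 2)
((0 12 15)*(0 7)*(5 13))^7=(0 7 15 12)(5 13)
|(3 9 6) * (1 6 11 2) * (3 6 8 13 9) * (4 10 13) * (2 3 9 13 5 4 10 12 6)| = 24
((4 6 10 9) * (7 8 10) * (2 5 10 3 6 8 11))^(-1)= (2 11 7 6 3 8 4 9 10 5)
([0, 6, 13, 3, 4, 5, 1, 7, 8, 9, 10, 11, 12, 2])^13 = (1 6)(2 13)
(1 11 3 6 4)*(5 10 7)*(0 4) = (0 4 1 11 3 6)(5 10 7) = [4, 11, 2, 6, 1, 10, 0, 5, 8, 9, 7, 3]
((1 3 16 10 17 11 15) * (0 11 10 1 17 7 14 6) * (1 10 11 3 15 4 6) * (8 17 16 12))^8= ((0 3 12 8 17 11 4 6)(1 15 16 10 7 14))^8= (17)(1 16 7)(10 14 15)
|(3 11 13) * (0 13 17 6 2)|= |(0 13 3 11 17 6 2)|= 7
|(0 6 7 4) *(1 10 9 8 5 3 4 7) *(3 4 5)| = 9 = |(0 6 1 10 9 8 3 5 4)|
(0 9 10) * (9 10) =(0 10) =[10, 1, 2, 3, 4, 5, 6, 7, 8, 9, 0]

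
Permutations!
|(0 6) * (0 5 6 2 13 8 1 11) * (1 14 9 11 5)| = |(0 2 13 8 14 9 11)(1 5 6)| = 21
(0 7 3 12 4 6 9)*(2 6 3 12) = (0 7 12 4 3 2 6 9) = [7, 1, 6, 2, 3, 5, 9, 12, 8, 0, 10, 11, 4]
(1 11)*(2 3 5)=(1 11)(2 3 5)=[0, 11, 3, 5, 4, 2, 6, 7, 8, 9, 10, 1]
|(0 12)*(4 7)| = 2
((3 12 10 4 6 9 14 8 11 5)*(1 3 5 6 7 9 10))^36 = ((1 3 12)(4 7 9 14 8 11 6 10))^36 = (4 8)(6 9)(7 11)(10 14)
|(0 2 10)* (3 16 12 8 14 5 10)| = |(0 2 3 16 12 8 14 5 10)| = 9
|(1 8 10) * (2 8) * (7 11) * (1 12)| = 10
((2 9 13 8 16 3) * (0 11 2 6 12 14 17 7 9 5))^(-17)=((0 11 2 5)(3 6 12 14 17 7 9 13 8 16))^(-17)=(0 5 2 11)(3 14 9 16 12 7 8 6 17 13)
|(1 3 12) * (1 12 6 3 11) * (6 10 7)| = |(12)(1 11)(3 10 7 6)| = 4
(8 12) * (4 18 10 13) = (4 18 10 13)(8 12) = [0, 1, 2, 3, 18, 5, 6, 7, 12, 9, 13, 11, 8, 4, 14, 15, 16, 17, 10]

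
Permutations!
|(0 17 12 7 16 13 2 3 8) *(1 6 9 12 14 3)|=|(0 17 14 3 8)(1 6 9 12 7 16 13 2)|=40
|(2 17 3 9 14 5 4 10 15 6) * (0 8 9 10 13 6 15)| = 12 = |(0 8 9 14 5 4 13 6 2 17 3 10)|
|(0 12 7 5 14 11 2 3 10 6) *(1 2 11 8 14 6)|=20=|(0 12 7 5 6)(1 2 3 10)(8 14)|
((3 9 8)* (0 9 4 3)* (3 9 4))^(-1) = (0 8 9 4)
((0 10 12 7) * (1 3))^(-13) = ((0 10 12 7)(1 3))^(-13) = (0 7 12 10)(1 3)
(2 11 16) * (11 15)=(2 15 11 16)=[0, 1, 15, 3, 4, 5, 6, 7, 8, 9, 10, 16, 12, 13, 14, 11, 2]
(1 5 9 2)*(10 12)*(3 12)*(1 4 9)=[0, 5, 4, 12, 9, 1, 6, 7, 8, 2, 3, 11, 10]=(1 5)(2 4 9)(3 12 10)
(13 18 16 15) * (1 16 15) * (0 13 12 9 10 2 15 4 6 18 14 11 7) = (0 13 14 11 7)(1 16)(2 15 12 9 10)(4 6 18) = [13, 16, 15, 3, 6, 5, 18, 0, 8, 10, 2, 7, 9, 14, 11, 12, 1, 17, 4]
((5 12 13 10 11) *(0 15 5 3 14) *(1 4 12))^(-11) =((0 15 5 1 4 12 13 10 11 3 14))^(-11) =(15)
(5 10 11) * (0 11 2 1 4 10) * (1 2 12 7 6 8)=(0 11 5)(1 4 10 12 7 6 8)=[11, 4, 2, 3, 10, 0, 8, 6, 1, 9, 12, 5, 7]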